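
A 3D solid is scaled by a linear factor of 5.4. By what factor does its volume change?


Linear scale factor k = 5.4
Rule: under a linear scaling by k, volumes scale by k^3.
k^3 = 5.4 * 5.4 * 5.4
k^3 = 29.16 * 5.4
k^3 = 157.464
Volume scales by a factor of 157.464.
157.464 (dimensionless)


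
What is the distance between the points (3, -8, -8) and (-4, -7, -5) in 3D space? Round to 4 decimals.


3D distance between two points
P1 = (3, -8, -8), P2 = (-4, -7, -5)
Formula: d = sqrt((x2-x1)^2 + (y2-y1)^2 + (z2-z1)^2)
dx = -4 - 3 = -7
dy = -7 - -8 = 1
dz = -5 - -8 = 3
dx^2 + dy^2 + dz^2 = 49 + 1 + 9 = 59
d = sqrt(59)
d = 7.6811
7.6811 units


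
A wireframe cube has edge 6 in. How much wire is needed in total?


Shape: cube
Side s = 6 in
A cube has 12 edges, all equal.
Formula: total edge length = 12 * s
Total = 12 * 6
Total = 72
72 in


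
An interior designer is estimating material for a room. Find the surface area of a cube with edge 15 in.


Shape: cube
Side s = 15 in
A cube has 6 square faces.
Formula: SA = 6 * s^2
s^2 = 225
SA = 6 * 225
SA = 1350
1350 in^2


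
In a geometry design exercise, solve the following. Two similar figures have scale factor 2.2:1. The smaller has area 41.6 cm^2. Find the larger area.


Linear scale factor k = 2.2
Original area = 41.6 cm^2
Rule: under a linear scaling by k, areas scale by k^2.
k^2 = 2.2^2 = 4.84
New area = 41.6 * 4.84
New area = 201.344
201.344 cm^2


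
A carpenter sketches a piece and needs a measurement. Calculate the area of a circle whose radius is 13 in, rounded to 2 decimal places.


Shape: circle
Radius r = 13 in
Formula: A = pi * r^2
r^2 = 13^2 = 169
A = pi * 169
A = 530.93
530.93 in^2


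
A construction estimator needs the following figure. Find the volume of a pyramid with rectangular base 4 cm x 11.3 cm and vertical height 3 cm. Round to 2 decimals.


Shape: rectangular pyramid
Base: 4 cm x 11.3 cm, Height h = 3 cm
Formula: V = (1/3) * base_area * h
base_area = 4 * 11.3 = 45.2
base_area * h = 45.2 * 3 = 135.6
V = 135.6 / 3
V = 45.2
45.2 cm^3


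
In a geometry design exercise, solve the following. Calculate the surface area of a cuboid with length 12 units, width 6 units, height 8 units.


Shape: rectangular prism
l = 12 units, w = 6 units, h = 8 units
Formula: SA = 2(lw + lh + wh)
lw = 72, lh = 96, wh = 48
lw + lh + wh = 216
SA = 2 * 216
SA = 432
432 units^2


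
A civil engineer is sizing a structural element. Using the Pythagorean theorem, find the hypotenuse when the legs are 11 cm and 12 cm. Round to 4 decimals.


Shape: right triangle
Legs a = 11 cm, b = 12 cm
Formula: c = sqrt(a^2 + b^2)
a^2 = 121, b^2 = 144
a^2 + b^2 = 265
c = sqrt(265)
c = 16.2788
16.2788 cm


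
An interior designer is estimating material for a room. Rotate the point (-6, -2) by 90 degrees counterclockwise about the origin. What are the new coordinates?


Transformation: rotation about the origin
Original point: (-6, -2)
Rule for 90 deg counterclockwise: (x, y) -> (-y, x)
Apply: (-6, -2) -> (2, -6)
(2, -6)


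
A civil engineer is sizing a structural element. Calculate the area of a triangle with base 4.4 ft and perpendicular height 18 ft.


Shape: triangle
Base b = 4.4 ft, Height h = 18 ft
Formula: A = (1/2) * b * h
A = 0.5 * 4.4 * 18
A = 0.5 * 79.2
A = 39.6
39.6 ft^2


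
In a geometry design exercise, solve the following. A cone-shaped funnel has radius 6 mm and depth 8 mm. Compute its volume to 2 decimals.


Shape: cone
Radius r = 6 mm, Height h = 8 mm
Formula: V = (1/3) * pi * r^2 * h
r^2 = 36
pi * r^2 * h = pi * 36 * 8 = 288 * pi
V = 288 * pi / 3
V = 301.59
301.59 mm^3


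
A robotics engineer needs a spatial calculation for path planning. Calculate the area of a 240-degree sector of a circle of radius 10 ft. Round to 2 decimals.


Shape: circular sector
Radius r = 10 ft, Angle = 240 degrees
Formula: A = (angle/360) * pi * r^2
r^2 = 100
Fraction of circle = 240/360
A = (240/360) * pi * 100
A = 66.666667 * pi
A = 209.44
209.44 ft^2


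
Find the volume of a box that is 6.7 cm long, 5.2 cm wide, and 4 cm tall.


Shape: rectangular prism
l = 6.7 cm, w = 5.2 cm, h = 4 cm
Formula: V = l * w * h
V = 6.7 * 5.2 * 4
V = 34.84 * 4
V = 139.36
139.36 cm^3


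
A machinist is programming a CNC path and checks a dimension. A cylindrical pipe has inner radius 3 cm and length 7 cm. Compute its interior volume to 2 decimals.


Shape: cylinder
Radius r = 3 cm, Height h = 7 cm
Formula: V = pi * r^2 * h
r^2 = 9
V = pi * 9 * 7
V = 63 * pi
V = 197.92
197.92 cm^3


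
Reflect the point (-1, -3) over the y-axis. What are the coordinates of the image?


Transformation: reflection
Original point: (-1, -3)
Rule for reflection over the y-axis: (x, y) -> (-x, y)
Apply: (-1, -3) -> (1, -3)
(1, -3)


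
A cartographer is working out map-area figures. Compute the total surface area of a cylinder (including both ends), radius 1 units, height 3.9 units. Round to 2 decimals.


Shape: closed cylinder
Radius r = 1 units, Height h = 3.9 units
Formula: SA = 2*pi*r^2 + 2*pi*r*h = 2*pi*r*(r + h)
r + h = 4.9
2 * r * (r + h) = 2 * 1 * 4.9 = 9.8
SA = 9.8 * pi
SA = 30.79
30.79 units^2


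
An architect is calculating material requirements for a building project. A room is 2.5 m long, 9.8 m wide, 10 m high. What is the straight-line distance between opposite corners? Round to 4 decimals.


Shape: rectangular box (space diagonal)
l = 2.5 m, w = 9.8 m, h = 10 m
Visualize: the diagonal of the base, then a right triangle with that diagonal and the height.
Formula: d = sqrt(l^2 + w^2 + h^2)
l^2 + w^2 + h^2 = 6.25 + 96.04 + 100 = 202.29
d = sqrt(202.29)
d = 14.2229
14.2229 m


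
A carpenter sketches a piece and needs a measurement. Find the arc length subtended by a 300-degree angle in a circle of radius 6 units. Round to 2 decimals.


Shape: circular arc
Radius r = 6 units, Angle = 300 degrees
Formula: L = (angle/360) * 2 * pi * r
2 * pi * r = 12 * pi
L = (300/360) * 12 * pi
L = 10 * pi
L = 31.42
31.42 units


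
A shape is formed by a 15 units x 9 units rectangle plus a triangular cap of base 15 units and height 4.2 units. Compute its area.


Composite shape: rectangle + triangle
Rectangle area = 15 * 9 = 135
Triangle area = 0.5 * 15 * 4.2 = 31.5
Total = 135 + 31.5
Total = 166.5
166.5 units^2


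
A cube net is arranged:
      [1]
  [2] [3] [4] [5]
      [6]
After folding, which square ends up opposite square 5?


Net: cross layout. Take square 3 as the base (bottom).
Fold the four squares in the horizontal row up around 3: 2 -> left, 4 -> right, 5 wraps to the top.
Fold 1 and 6 up from 3: 1 -> back, 6 -> front.
Opposite pairs are therefore: (1, 6), (2, 4), (3, 5).
Face 5 is opposite face 3.
face 3


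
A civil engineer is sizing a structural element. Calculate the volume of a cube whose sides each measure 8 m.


Shape: cube
Side s = 8 m
Formula: V = s^3
V = 8 * 8 * 8
V = 64 * 8
V = 512
512 m^3


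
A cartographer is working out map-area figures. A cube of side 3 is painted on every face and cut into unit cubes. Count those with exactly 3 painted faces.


Large cube: 3 x 3 x 3, cut into unit cubes.
Cubes with 3 painted faces are at the corners. A cube always has 8 corners.
Count = 8
8 unit cubes


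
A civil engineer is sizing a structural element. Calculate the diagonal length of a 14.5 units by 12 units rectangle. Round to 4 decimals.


Shape: rectangle (diagonal via Pythagoras)
Sides: 14.5 units and 12 units
Formula: d = sqrt(l^2 + w^2)
l^2 = 210.25, w^2 = 144
l^2 + w^2 = 354.25
d = sqrt(354.25)
d = 18.8215
18.8215 units


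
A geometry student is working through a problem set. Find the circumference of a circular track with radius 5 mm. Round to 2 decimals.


Shape: circle
Radius r = 5 mm
Formula: C = 2 * pi * r
C = 2 * pi * 5
C = 10 * pi
C = 31.42
31.42 mm


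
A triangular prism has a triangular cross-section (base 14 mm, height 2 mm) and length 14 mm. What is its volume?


Shape: triangular prism
Triangle base = 14 mm, triangle height = 2 mm, prism length L = 14 mm
Formula: V = (1/2 * b * h_tri) * L
Cross-section area = 0.5 * 14 * 2 = 14
V = 14 * 14
V = 196
196 mm^3


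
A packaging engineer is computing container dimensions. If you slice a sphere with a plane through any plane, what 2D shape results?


Solid: sphere
Cutting plane: through any plane
Visualize the intersection of the plane with the solid's surface.
The boundary of the cut region is a circle.
circle


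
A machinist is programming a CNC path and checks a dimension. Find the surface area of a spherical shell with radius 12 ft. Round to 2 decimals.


Shape: sphere
Radius r = 12 ft
Formula: SA = 4 * pi * r^2
r^2 = 144
SA = 4 * pi * 144
SA = 576 * pi
SA = 1809.56
1809.56 ft^2


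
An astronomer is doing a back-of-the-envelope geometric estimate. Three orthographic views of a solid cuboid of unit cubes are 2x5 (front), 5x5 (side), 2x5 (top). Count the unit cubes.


Orthographic views of a solid rectangular block:
Front view 2 x 5 -> length = 2, height = 5
Side view 5 x 5 -> width = 5, height = 5 (consistent)
Top view 2 x 5 -> confirms length = 2, width = 5
The block is 2 x 5 x 5.
Total unit cubes = 2 * 5 * 5 = 50
50 unit cubes


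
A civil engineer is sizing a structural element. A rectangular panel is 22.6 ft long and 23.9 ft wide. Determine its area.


Shape: rectangle
Length l = 22.6 ft, Width w = 23.9 ft
Formula: A = l * w
A = 22.6 * 23.9
A = 540.14
540.14 ft^2


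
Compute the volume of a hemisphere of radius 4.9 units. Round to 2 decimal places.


Shape: hemisphere (half of a sphere)
Radius r = 4.9 units
Formula: V = (1/2) * (4/3) * pi * r^3 = (2/3) * pi * r^3
r^3 = 117.649
(2/3) * 117.649 = 78.432667
V = 78.432667 * pi
V = 246.4
246.4 units^3


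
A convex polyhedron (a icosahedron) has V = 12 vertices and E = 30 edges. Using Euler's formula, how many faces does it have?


Polyhedron: icosahedron
Euler's formula for convex polyhedra: V - E + F = 2
Given: V = 12 vertices and E = 30 edges
Solve for F:
F = 2 + E - V = 2 + 30 - 12 = 20
20 faces


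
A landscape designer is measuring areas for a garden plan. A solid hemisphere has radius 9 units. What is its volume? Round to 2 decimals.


Shape: hemisphere (half of a sphere)
Radius r = 9 units
Formula: V = (1/2) * (4/3) * pi * r^3 = (2/3) * pi * r^3
r^3 = 729
(2/3) * 729 = 486
V = 486 * pi
V = 1526.81
1526.81 units^3


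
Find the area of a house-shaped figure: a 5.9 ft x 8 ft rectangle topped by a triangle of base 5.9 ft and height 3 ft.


Composite shape: rectangle + triangle
Rectangle area = 5.9 * 8 = 47.2
Triangle area = 0.5 * 5.9 * 3 = 8.85
Total = 47.2 + 8.85
Total = 56.05
56.05 ft^2


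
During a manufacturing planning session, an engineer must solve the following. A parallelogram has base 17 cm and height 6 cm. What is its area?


Shape: parallelogram
Base b = 17 cm, Height h = 6 cm
Formula: A = b * h
A = 17 * 6
A = 102
102 cm^2


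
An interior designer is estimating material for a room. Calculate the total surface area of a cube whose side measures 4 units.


Shape: cube
Side s = 4 units
A cube has 6 square faces.
Formula: SA = 6 * s^2
s^2 = 16
SA = 6 * 16
SA = 96
96 units^2


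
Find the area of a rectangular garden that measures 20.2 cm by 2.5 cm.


Shape: rectangle
Length l = 20.2 cm, Width w = 2.5 cm
Formula: A = l * w
A = 20.2 * 2.5
A = 50.5
50.5 cm^2


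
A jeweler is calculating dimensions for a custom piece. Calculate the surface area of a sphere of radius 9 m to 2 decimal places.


Shape: sphere
Radius r = 9 m
Formula: SA = 4 * pi * r^2
r^2 = 81
SA = 4 * pi * 81
SA = 324 * pi
SA = 1017.88
1017.88 m^2


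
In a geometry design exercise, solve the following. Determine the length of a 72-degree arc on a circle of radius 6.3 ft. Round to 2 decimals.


Shape: circular arc
Radius r = 6.3 ft, Angle = 72 degrees
Formula: L = (angle/360) * 2 * pi * r
2 * pi * r = 12.6 * pi
L = (72/360) * 12.6 * pi
L = 2.52 * pi
L = 7.92
7.92 ft


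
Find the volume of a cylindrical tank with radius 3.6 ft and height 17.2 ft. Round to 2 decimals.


Shape: cylinder
Radius r = 3.6 ft, Height h = 17.2 ft
Formula: V = pi * r^2 * h
r^2 = 12.96
V = pi * 12.96 * 17.2
V = 222.912 * pi
V = 700.3
700.3 ft^3


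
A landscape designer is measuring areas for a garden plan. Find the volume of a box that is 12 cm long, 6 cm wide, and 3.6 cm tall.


Shape: rectangular prism
l = 12 cm, w = 6 cm, h = 3.6 cm
Formula: V = l * w * h
V = 12 * 6 * 3.6
V = 72 * 3.6
V = 259.2
259.2 cm^3


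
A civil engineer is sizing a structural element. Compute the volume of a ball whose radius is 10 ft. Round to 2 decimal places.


Shape: sphere
Radius r = 10 ft
Formula: V = (4/3) * pi * r^3
r^3 = 1000
(4/3) * 1000 = 1333.333333
V = 1333.333333 * pi
V = 4188.79
4188.79 ft^3


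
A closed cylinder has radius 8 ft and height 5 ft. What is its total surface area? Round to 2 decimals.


Shape: closed cylinder
Radius r = 8 ft, Height h = 5 ft
Formula: SA = 2*pi*r^2 + 2*pi*r*h = 2*pi*r*(r + h)
r + h = 13
2 * r * (r + h) = 2 * 8 * 13 = 208
SA = 208 * pi
SA = 653.45
653.45 ft^2


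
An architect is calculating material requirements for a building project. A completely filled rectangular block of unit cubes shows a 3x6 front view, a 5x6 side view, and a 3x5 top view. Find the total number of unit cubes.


Orthographic views of a solid rectangular block:
Front view 3 x 6 -> length = 3, height = 6
Side view 5 x 6 -> width = 5, height = 6 (consistent)
Top view 3 x 5 -> confirms length = 3, width = 5
The block is 3 x 5 x 6.
Total unit cubes = 3 * 5 * 6 = 90
90 unit cubes


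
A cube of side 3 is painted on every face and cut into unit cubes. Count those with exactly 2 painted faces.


Large cube: 3 x 3 x 3, cut into unit cubes.
n = 3, so n - 2 = 1
Cubes with 2 painted faces lie along the edges, excluding corners.
A cube has 12 edges; each contributes (n - 2) = 1 such cubes.
Count = 12 * 1 = 12
12 unit cubes


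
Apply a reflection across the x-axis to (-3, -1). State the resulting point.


Transformation: reflection
Original point: (-3, -1)
Rule for reflection over the x-axis: (x, y) -> (x, -y)
Apply: (-3, -1) -> (-3, 1)
(-3, 1)


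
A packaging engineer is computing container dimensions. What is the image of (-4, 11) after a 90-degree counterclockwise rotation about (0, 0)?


Transformation: rotation about the origin
Original point: (-4, 11)
Rule for 90 deg counterclockwise: (x, y) -> (-y, x)
Apply: (-4, 11) -> (-11, -4)
(-11, -4)


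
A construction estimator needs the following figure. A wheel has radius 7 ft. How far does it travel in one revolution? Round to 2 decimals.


Shape: circle
Radius r = 7 ft
Formula: C = 2 * pi * r
C = 2 * pi * 7
C = 14 * pi
C = 43.98
43.98 ft


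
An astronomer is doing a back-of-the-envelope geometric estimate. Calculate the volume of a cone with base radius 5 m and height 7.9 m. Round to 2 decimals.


Shape: cone
Radius r = 5 m, Height h = 7.9 m
Formula: V = (1/3) * pi * r^2 * h
r^2 = 25
pi * r^2 * h = pi * 25 * 7.9 = 197.5 * pi
V = 197.5 * pi / 3
V = 206.82
206.82 m^3


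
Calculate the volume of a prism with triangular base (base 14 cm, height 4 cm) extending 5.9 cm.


Shape: triangular prism
Triangle base = 14 cm, triangle height = 4 cm, prism length L = 5.9 cm
Formula: V = (1/2 * b * h_tri) * L
Cross-section area = 0.5 * 14 * 4 = 28
V = 28 * 5.9
V = 165.2
165.2 cm^3


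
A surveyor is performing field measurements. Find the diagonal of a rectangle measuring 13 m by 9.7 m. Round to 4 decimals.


Shape: rectangle (diagonal via Pythagoras)
Sides: 13 m and 9.7 m
Formula: d = sqrt(l^2 + w^2)
l^2 = 169, w^2 = 94.09
l^2 + w^2 = 263.09
d = sqrt(263.09)
d = 16.22
16.22 m


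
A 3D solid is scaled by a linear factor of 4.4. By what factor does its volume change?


Linear scale factor k = 4.4
Rule: under a linear scaling by k, volumes scale by k^3.
k^3 = 4.4 * 4.4 * 4.4
k^3 = 19.36 * 4.4
k^3 = 85.184
Volume scales by a factor of 85.184.
85.184 (dimensionless)


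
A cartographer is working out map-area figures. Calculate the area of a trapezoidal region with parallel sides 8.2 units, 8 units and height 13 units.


Shape: trapezoid
Parallel sides a = 8.2 units, b = 8 units; Height h = 13 units
Formula: A = (a + b) * h / 2
a + b = 8.2 + 8 = 16.2
A = 16.2 * 13 / 2
A = 210.6 / 2
A = 105.3
105.3 units^2


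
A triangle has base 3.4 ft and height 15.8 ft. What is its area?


Shape: triangle
Base b = 3.4 ft, Height h = 15.8 ft
Formula: A = (1/2) * b * h
A = 0.5 * 3.4 * 15.8
A = 0.5 * 53.72
A = 26.86
26.86 ft^2


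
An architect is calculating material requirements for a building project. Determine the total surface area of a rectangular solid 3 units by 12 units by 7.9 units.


Shape: rectangular prism
l = 3 units, w = 12 units, h = 7.9 units
Formula: SA = 2(lw + lh + wh)
lw = 36, lh = 23.7, wh = 94.8
lw + lh + wh = 154.5
SA = 2 * 154.5
SA = 309
309 units^2


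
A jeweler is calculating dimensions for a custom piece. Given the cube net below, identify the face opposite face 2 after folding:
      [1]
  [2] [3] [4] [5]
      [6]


Net: cross layout. Take square 3 as the base (bottom).
Fold the four squares in the horizontal row up around 3: 2 -> left, 4 -> right, 5 wraps to the top.
Fold 1 and 6 up from 3: 1 -> back, 6 -> front.
Opposite pairs are therefore: (1, 6), (2, 4), (3, 5).
Face 2 is opposite face 4.
face 4


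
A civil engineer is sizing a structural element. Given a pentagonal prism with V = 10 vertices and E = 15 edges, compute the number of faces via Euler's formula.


Polyhedron: pentagonal prism
Euler's formula for convex polyhedra: V - E + F = 2
Given: V = 10 vertices and E = 15 edges
Solve for F:
F = 2 + E - V = 2 + 15 - 10 = 7
7 faces


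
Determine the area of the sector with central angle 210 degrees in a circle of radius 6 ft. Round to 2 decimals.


Shape: circular sector
Radius r = 6 ft, Angle = 210 degrees
Formula: A = (angle/360) * pi * r^2
r^2 = 36
Fraction of circle = 210/360
A = (210/360) * pi * 36
A = 21 * pi
A = 65.97
65.97 ft^2


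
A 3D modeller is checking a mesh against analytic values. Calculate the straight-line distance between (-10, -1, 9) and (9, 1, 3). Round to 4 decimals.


3D distance between two points
P1 = (-10, -1, 9), P2 = (9, 1, 3)
Formula: d = sqrt((x2-x1)^2 + (y2-y1)^2 + (z2-z1)^2)
dx = 9 - -10 = 19
dy = 1 - -1 = 2
dz = 3 - 9 = -6
dx^2 + dy^2 + dz^2 = 361 + 4 + 36 = 401
d = sqrt(401)
d = 20.025
20.025 units


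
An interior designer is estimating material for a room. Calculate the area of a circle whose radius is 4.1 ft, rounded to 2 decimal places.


Shape: circle
Radius r = 4.1 ft
Formula: A = pi * r^2
r^2 = 4.1^2 = 16.81
A = pi * 16.81
A = 52.81
52.81 ft^2


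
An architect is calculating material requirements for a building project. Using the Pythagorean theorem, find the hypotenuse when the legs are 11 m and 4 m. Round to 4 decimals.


Shape: right triangle
Legs a = 11 m, b = 4 m
Formula: c = sqrt(a^2 + b^2)
a^2 = 121, b^2 = 16
a^2 + b^2 = 137
c = sqrt(137)
c = 11.7047
11.7047 m


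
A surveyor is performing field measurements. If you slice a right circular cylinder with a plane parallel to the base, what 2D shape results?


Solid: right circular cylinder
Cutting plane: parallel to the base
Visualize the intersection of the plane with the solid's surface.
The boundary of the cut region is a circle.
circle


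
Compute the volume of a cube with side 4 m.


Shape: cube
Side s = 4 m
Formula: V = s^3
V = 4 * 4 * 4
V = 16 * 4
V = 64
64 m^3


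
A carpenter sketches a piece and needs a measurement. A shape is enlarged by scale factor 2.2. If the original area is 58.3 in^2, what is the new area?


Linear scale factor k = 2.2
Original area = 58.3 in^2
Rule: under a linear scaling by k, areas scale by k^2.
k^2 = 2.2^2 = 4.84
New area = 58.3 * 4.84
New area = 282.172
282.172 in^2


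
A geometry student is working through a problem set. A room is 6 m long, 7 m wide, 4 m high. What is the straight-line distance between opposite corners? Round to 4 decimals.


Shape: rectangular box (space diagonal)
l = 6 m, w = 7 m, h = 4 m
Visualize: the diagonal of the base, then a right triangle with that diagonal and the height.
Formula: d = sqrt(l^2 + w^2 + h^2)
l^2 + w^2 + h^2 = 36 + 49 + 16 = 101
d = sqrt(101)
d = 10.0499
10.0499 m


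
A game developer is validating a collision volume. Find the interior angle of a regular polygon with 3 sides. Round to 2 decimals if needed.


Shape: regular triangle (3 sides)
Formula: interior angle = (n - 2) * 180 / n
(n - 2) = 1
(n - 2) * 180 = 180
angle = 180 / 3
angle = 60
60 degrees


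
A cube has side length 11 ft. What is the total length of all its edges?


Shape: cube
Side s = 11 ft
A cube has 12 edges, all equal.
Formula: total edge length = 12 * s
Total = 12 * 11
Total = 132
132 ft


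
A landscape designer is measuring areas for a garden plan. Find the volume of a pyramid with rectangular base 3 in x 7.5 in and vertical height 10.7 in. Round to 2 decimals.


Shape: rectangular pyramid
Base: 3 in x 7.5 in, Height h = 10.7 in
Formula: V = (1/3) * base_area * h
base_area = 3 * 7.5 = 22.5
base_area * h = 22.5 * 10.7 = 240.75
V = 240.75 / 3
V = 80.25
80.25 in^3


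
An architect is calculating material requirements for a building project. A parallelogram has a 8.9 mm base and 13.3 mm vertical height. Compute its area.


Shape: parallelogram
Base b = 8.9 mm, Height h = 13.3 mm
Formula: A = b * h
A = 8.9 * 13.3
A = 118.37
118.37 mm^2


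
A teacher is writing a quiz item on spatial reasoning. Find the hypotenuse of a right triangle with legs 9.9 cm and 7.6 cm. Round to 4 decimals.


Shape: right triangle
Legs a = 9.9 cm, b = 7.6 cm
Formula: c = sqrt(a^2 + b^2)
a^2 = 98.01, b^2 = 57.76
a^2 + b^2 = 155.77
c = sqrt(155.77)
c = 12.4808
12.4808 cm


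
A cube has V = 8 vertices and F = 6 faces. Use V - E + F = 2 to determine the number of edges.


Polyhedron: cube
Euler's formula for convex polyhedra: V - E + F = 2
Given: V = 8 vertices and F = 6 faces
Solve for E:
E = V + F - 2 = 8 + 6 - 2 = 12
12 edges


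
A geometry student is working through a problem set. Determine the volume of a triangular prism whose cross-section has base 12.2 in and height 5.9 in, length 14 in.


Shape: triangular prism
Triangle base = 12.2 in, triangle height = 5.9 in, prism length L = 14 in
Formula: V = (1/2 * b * h_tri) * L
Cross-section area = 0.5 * 12.2 * 5.9 = 35.99
V = 35.99 * 14
V = 503.86
503.86 in^3


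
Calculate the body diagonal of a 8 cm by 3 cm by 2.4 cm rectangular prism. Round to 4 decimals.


Shape: rectangular box (space diagonal)
l = 8 cm, w = 3 cm, h = 2.4 cm
Visualize: the diagonal of the base, then a right triangle with that diagonal and the height.
Formula: d = sqrt(l^2 + w^2 + h^2)
l^2 + w^2 + h^2 = 64 + 9 + 5.76 = 78.76
d = sqrt(78.76)
d = 8.8747
8.8747 cm


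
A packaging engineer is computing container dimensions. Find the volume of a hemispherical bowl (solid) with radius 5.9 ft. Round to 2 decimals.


Shape: hemisphere (half of a sphere)
Radius r = 5.9 ft
Formula: V = (1/2) * (4/3) * pi * r^3 = (2/3) * pi * r^3
r^3 = 205.379
(2/3) * 205.379 = 136.919333
V = 136.919333 * pi
V = 430.14
430.14 ft^3


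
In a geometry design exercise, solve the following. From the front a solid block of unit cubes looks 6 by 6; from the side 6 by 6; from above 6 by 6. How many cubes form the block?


Orthographic views of a solid rectangular block:
Front view 6 x 6 -> length = 6, height = 6
Side view 6 x 6 -> width = 6, height = 6 (consistent)
Top view 6 x 6 -> confirms length = 6, width = 6
The block is 6 x 6 x 6.
Total unit cubes = 6 * 6 * 6 = 216
216 unit cubes


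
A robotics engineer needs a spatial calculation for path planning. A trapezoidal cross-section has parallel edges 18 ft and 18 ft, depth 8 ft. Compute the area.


Shape: trapezoid
Parallel sides a = 18 ft, b = 18 ft; Height h = 8 ft
Formula: A = (a + b) * h / 2
a + b = 18 + 18 = 36
A = 36 * 8 / 2
A = 288 / 2
A = 144
144 ft^2


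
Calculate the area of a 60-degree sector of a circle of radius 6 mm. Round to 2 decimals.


Shape: circular sector
Radius r = 6 mm, Angle = 60 degrees
Formula: A = (angle/360) * pi * r^2
r^2 = 36
Fraction of circle = 60/360
A = (60/360) * pi * 36
A = 6 * pi
A = 18.85
18.85 mm^2


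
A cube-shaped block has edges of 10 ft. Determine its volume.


Shape: cube
Side s = 10 ft
Formula: V = s^3
V = 10 * 10 * 10
V = 100 * 10
V = 1000
1000 ft^3


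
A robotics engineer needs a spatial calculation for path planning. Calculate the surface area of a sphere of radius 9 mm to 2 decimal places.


Shape: sphere
Radius r = 9 mm
Formula: SA = 4 * pi * r^2
r^2 = 81
SA = 4 * pi * 81
SA = 324 * pi
SA = 1017.88
1017.88 mm^2


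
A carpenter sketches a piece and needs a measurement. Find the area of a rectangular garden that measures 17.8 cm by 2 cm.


Shape: rectangle
Length l = 17.8 cm, Width w = 2 cm
Formula: A = l * w
A = 17.8 * 2
A = 35.6
35.6 cm^2


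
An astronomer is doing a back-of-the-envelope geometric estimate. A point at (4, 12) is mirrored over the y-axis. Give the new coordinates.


Transformation: reflection
Original point: (4, 12)
Rule for reflection over the y-axis: (x, y) -> (-x, y)
Apply: (4, 12) -> (-4, 12)
(-4, 12)


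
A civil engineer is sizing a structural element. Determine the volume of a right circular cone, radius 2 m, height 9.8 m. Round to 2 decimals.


Shape: cone
Radius r = 2 m, Height h = 9.8 m
Formula: V = (1/3) * pi * r^2 * h
r^2 = 4
pi * r^2 * h = pi * 4 * 9.8 = 39.2 * pi
V = 39.2 * pi / 3
V = 41.05
41.05 m^3


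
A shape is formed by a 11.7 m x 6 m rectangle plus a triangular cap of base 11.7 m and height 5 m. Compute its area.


Composite shape: rectangle + triangle
Rectangle area = 11.7 * 6 = 70.2
Triangle area = 0.5 * 11.7 * 5 = 29.25
Total = 70.2 + 29.25
Total = 99.45
99.45 m^2


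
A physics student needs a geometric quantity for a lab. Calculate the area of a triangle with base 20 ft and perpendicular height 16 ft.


Shape: triangle
Base b = 20 ft, Height h = 16 ft
Formula: A = (1/2) * b * h
A = 0.5 * 20 * 16
A = 0.5 * 320
A = 160
160 ft^2


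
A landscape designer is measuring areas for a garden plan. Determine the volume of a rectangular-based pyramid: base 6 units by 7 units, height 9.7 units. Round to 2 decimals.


Shape: rectangular pyramid
Base: 6 units x 7 units, Height h = 9.7 units
Formula: V = (1/3) * base_area * h
base_area = 6 * 7 = 42
base_area * h = 42 * 9.7 = 407.4
V = 407.4 / 3
V = 135.8
135.8 units^3


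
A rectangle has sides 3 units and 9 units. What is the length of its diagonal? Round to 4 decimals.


Shape: rectangle (diagonal via Pythagoras)
Sides: 3 units and 9 units
Formula: d = sqrt(l^2 + w^2)
l^2 = 9, w^2 = 81
l^2 + w^2 = 90
d = sqrt(90)
d = 9.4868
9.4868 units


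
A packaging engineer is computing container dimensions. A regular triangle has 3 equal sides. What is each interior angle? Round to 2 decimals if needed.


Shape: regular triangle (3 sides)
Formula: interior angle = (n - 2) * 180 / n
(n - 2) = 1
(n - 2) * 180 = 180
angle = 180 / 3
angle = 60
60 degrees


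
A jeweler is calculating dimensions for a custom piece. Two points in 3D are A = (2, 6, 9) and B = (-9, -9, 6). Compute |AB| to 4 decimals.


3D distance between two points
P1 = (2, 6, 9), P2 = (-9, -9, 6)
Formula: d = sqrt((x2-x1)^2 + (y2-y1)^2 + (z2-z1)^2)
dx = -9 - 2 = -11
dy = -9 - 6 = -15
dz = 6 - 9 = -3
dx^2 + dy^2 + dz^2 = 121 + 225 + 9 = 355
d = sqrt(355)
d = 18.8414
18.8414 units


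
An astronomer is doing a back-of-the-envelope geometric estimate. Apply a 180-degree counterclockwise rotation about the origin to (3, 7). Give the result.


Transformation: rotation about the origin
Original point: (3, 7)
Rule for 180 deg: (x, y) -> (-x, -y)
Apply: (3, 7) -> (-3, -7)
(-3, -7)


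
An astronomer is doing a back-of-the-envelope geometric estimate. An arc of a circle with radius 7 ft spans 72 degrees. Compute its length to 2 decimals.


Shape: circular arc
Radius r = 7 ft, Angle = 72 degrees
Formula: L = (angle/360) * 2 * pi * r
2 * pi * r = 14 * pi
L = (72/360) * 14 * pi
L = 2.8 * pi
L = 8.8
8.8 ft


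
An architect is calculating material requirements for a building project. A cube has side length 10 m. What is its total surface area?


Shape: cube
Side s = 10 m
A cube has 6 square faces.
Formula: SA = 6 * s^2
s^2 = 100
SA = 6 * 100
SA = 600
600 m^2


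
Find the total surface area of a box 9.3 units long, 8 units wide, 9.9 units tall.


Shape: rectangular prism
l = 9.3 units, w = 8 units, h = 9.9 units
Formula: SA = 2(lw + lh + wh)
lw = 74.4, lh = 92.07, wh = 79.2
lw + lh + wh = 245.67
SA = 2 * 245.67
SA = 491.34
491.34 units^2


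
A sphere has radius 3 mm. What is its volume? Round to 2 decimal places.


Shape: sphere
Radius r = 3 mm
Formula: V = (4/3) * pi * r^3
r^3 = 27
(4/3) * 27 = 36
V = 36 * pi
V = 113.1
113.1 mm^3


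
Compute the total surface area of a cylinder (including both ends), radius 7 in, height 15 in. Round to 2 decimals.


Shape: closed cylinder
Radius r = 7 in, Height h = 15 in
Formula: SA = 2*pi*r^2 + 2*pi*r*h = 2*pi*r*(r + h)
r + h = 22
2 * r * (r + h) = 2 * 7 * 22 = 308
SA = 308 * pi
SA = 967.61
967.61 in^2


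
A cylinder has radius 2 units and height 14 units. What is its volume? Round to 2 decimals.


Shape: cylinder
Radius r = 2 units, Height h = 14 units
Formula: V = pi * r^2 * h
r^2 = 4
V = pi * 4 * 14
V = 56 * pi
V = 175.93
175.93 units^3


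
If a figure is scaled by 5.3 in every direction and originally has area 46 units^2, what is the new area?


Linear scale factor k = 5.3
Original area = 46 units^2
Rule: under a linear scaling by k, areas scale by k^2.
k^2 = 5.3^2 = 28.09
New area = 46 * 28.09
New area = 1292.14
1292.14 units^2


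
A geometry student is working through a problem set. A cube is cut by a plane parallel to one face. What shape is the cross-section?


Solid: cube
Cutting plane: parallel to one face
Visualize the intersection of the plane with the solid's surface.
The boundary of the cut region is a square.
square


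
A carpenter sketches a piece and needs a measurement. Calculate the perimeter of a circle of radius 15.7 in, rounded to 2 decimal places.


Shape: circle
Radius r = 15.7 in
Formula: C = 2 * pi * r
C = 2 * pi * 15.7
C = 31.4 * pi
C = 98.65
98.65 in


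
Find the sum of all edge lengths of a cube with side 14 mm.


Shape: cube
Side s = 14 mm
A cube has 12 edges, all equal.
Formula: total edge length = 12 * s
Total = 12 * 14
Total = 168
168 mm


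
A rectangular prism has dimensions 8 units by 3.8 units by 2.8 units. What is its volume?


Shape: rectangular prism
l = 8 units, w = 3.8 units, h = 2.8 units
Formula: V = l * w * h
V = 8 * 3.8 * 2.8
V = 30.4 * 2.8
V = 85.12
85.12 units^3


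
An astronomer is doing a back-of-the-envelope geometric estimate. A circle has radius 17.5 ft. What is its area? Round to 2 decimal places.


Shape: circle
Radius r = 17.5 ft
Formula: A = pi * r^2
r^2 = 17.5^2 = 306.25
A = pi * 306.25
A = 962.11
962.11 ft^2


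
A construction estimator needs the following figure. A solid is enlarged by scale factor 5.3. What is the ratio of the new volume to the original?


Linear scale factor k = 5.3
Rule: under a linear scaling by k, volumes scale by k^3.
k^3 = 5.3 * 5.3 * 5.3
k^3 = 28.09 * 5.3
k^3 = 148.877
Volume scales by a factor of 148.877.
148.877 (dimensionless)


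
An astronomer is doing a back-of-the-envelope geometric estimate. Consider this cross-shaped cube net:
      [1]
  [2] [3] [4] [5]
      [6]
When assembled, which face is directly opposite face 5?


Net: cross layout. Take square 3 as the base (bottom).
Fold the four squares in the horizontal row up around 3: 2 -> left, 4 -> right, 5 wraps to the top.
Fold 1 and 6 up from 3: 1 -> back, 6 -> front.
Opposite pairs are therefore: (1, 6), (2, 4), (3, 5).
Face 5 is opposite face 3.
face 3


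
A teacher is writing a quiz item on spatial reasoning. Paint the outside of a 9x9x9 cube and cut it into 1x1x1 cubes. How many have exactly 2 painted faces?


Large cube: 9 x 9 x 9, cut into unit cubes.
n = 9, so n - 2 = 7
Cubes with 2 painted faces lie along the edges, excluding corners.
A cube has 12 edges; each contributes (n - 2) = 7 such cubes.
Count = 12 * 7 = 84
84 unit cubes


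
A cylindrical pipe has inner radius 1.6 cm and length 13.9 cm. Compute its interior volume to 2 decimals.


Shape: cylinder
Radius r = 1.6 cm, Height h = 13.9 cm
Formula: V = pi * r^2 * h
r^2 = 2.56
V = pi * 2.56 * 13.9
V = 35.584 * pi
V = 111.79
111.79 cm^3


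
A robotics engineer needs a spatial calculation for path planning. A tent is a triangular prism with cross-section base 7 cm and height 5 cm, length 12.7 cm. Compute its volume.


Shape: triangular prism
Triangle base = 7 cm, triangle height = 5 cm, prism length L = 12.7 cm
Formula: V = (1/2 * b * h_tri) * L
Cross-section area = 0.5 * 7 * 5 = 17.5
V = 17.5 * 12.7
V = 222.25
222.25 cm^3


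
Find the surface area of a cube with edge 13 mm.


Shape: cube
Side s = 13 mm
A cube has 6 square faces.
Formula: SA = 6 * s^2
s^2 = 169
SA = 6 * 169
SA = 1014
1014 mm^2


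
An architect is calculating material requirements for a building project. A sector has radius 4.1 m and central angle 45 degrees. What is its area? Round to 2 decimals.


Shape: circular sector
Radius r = 4.1 m, Angle = 45 degrees
Formula: A = (angle/360) * pi * r^2
r^2 = 16.81
Fraction of circle = 45/360
A = (45/360) * pi * 16.81
A = 2.10125 * pi
A = 6.6
6.6 m^2


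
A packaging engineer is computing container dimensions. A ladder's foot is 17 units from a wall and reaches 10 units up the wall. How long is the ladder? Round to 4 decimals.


Shape: right triangle
Legs a = 17 units, b = 10 units
Formula: c = sqrt(a^2 + b^2)
a^2 = 289, b^2 = 100
a^2 + b^2 = 389
c = sqrt(389)
c = 19.7231
19.7231 units


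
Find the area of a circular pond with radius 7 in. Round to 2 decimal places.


Shape: circle
Radius r = 7 in
Formula: A = pi * r^2
r^2 = 7^2 = 49
A = pi * 49
A = 153.94
153.94 in^2


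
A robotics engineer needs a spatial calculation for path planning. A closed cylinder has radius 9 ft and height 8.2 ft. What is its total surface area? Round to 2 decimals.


Shape: closed cylinder
Radius r = 9 ft, Height h = 8.2 ft
Formula: SA = 2*pi*r^2 + 2*pi*r*h = 2*pi*r*(r + h)
r + h = 17.2
2 * r * (r + h) = 2 * 9 * 17.2 = 309.6
SA = 309.6 * pi
SA = 972.64
972.64 ft^2


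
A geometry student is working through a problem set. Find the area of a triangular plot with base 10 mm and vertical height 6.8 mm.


Shape: triangle
Base b = 10 mm, Height h = 6.8 mm
Formula: A = (1/2) * b * h
A = 0.5 * 10 * 6.8
A = 0.5 * 68
A = 34
34 mm^2


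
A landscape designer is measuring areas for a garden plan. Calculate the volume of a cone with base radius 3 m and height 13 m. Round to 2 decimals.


Shape: cone
Radius r = 3 m, Height h = 13 m
Formula: V = (1/3) * pi * r^2 * h
r^2 = 9
pi * r^2 * h = pi * 9 * 13 = 117 * pi
V = 117 * pi / 3
V = 122.52
122.52 m^3


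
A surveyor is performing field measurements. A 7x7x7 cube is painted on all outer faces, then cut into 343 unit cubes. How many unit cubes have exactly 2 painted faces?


Large cube: 7 x 7 x 7, cut into unit cubes.
n = 7, so n - 2 = 5
Cubes with 2 painted faces lie along the edges, excluding corners.
A cube has 12 edges; each contributes (n - 2) = 5 such cubes.
Count = 12 * 5 = 60
60 unit cubes


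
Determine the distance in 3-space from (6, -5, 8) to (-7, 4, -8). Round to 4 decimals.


3D distance between two points
P1 = (6, -5, 8), P2 = (-7, 4, -8)
Formula: d = sqrt((x2-x1)^2 + (y2-y1)^2 + (z2-z1)^2)
dx = -7 - 6 = -13
dy = 4 - -5 = 9
dz = -8 - 8 = -16
dx^2 + dy^2 + dz^2 = 169 + 81 + 256 = 506
d = sqrt(506)
d = 22.4944
22.4944 units


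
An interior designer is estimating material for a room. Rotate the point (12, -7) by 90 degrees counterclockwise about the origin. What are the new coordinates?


Transformation: rotation about the origin
Original point: (12, -7)
Rule for 90 deg counterclockwise: (x, y) -> (-y, x)
Apply: (12, -7) -> (7, 12)
(7, 12)


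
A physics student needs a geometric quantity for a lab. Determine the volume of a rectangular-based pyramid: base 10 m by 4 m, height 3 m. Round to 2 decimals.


Shape: rectangular pyramid
Base: 10 m x 4 m, Height h = 3 m
Formula: V = (1/3) * base_area * h
base_area = 10 * 4 = 40
base_area * h = 40 * 3 = 120
V = 120 / 3
V = 40
40 m^3


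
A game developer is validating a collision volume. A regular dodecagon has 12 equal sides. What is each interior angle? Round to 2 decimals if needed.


Shape: regular dodecagon (12 sides)
Formula: interior angle = (n - 2) * 180 / n
(n - 2) = 10
(n - 2) * 180 = 1800
angle = 1800 / 12
angle = 150
150 degrees


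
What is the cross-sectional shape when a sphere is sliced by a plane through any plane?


Solid: sphere
Cutting plane: through any plane
Visualize the intersection of the plane with the solid's surface.
The boundary of the cut region is a circle.
circle


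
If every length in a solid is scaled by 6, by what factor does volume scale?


Linear scale factor k = 6
Rule: under a linear scaling by k, volumes scale by k^3.
k^3 = 6 * 6 * 6
k^3 = 36 * 6
k^3 = 216
Volume scales by a factor of 216.
216 (dimensionless)


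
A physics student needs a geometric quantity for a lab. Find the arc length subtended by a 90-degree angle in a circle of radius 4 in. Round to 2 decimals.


Shape: circular arc
Radius r = 4 in, Angle = 90 degrees
Formula: L = (angle/360) * 2 * pi * r
2 * pi * r = 8 * pi
L = (90/360) * 8 * pi
L = 2 * pi
L = 6.28
6.28 in


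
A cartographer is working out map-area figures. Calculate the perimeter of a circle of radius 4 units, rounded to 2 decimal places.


Shape: circle
Radius r = 4 units
Formula: C = 2 * pi * r
C = 2 * pi * 4
C = 8 * pi
C = 25.13
25.13 units


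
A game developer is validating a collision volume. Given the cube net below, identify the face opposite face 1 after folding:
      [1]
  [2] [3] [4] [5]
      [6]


Net: cross layout. Take square 3 as the base (bottom).
Fold the four squares in the horizontal row up around 3: 2 -> left, 4 -> right, 5 wraps to the top.
Fold 1 and 6 up from 3: 1 -> back, 6 -> front.
Opposite pairs are therefore: (1, 6), (2, 4), (3, 5).
Face 1 is opposite face 6.
face 6


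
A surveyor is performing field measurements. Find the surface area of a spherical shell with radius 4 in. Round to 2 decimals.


Shape: sphere
Radius r = 4 in
Formula: SA = 4 * pi * r^2
r^2 = 16
SA = 4 * pi * 16
SA = 64 * pi
SA = 201.06
201.06 in^2


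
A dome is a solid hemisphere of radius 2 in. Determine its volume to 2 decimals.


Shape: hemisphere (half of a sphere)
Radius r = 2 in
Formula: V = (1/2) * (4/3) * pi * r^3 = (2/3) * pi * r^3
r^3 = 8
(2/3) * 8 = 5.333333
V = 5.333333 * pi
V = 16.76
16.76 in^3


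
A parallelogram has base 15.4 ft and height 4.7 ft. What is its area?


Shape: parallelogram
Base b = 15.4 ft, Height h = 4.7 ft
Formula: A = b * h
A = 15.4 * 4.7
A = 72.38
72.38 ft^2


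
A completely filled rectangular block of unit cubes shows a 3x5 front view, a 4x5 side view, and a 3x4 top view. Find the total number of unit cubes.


Orthographic views of a solid rectangular block:
Front view 3 x 5 -> length = 3, height = 5
Side view 4 x 5 -> width = 4, height = 5 (consistent)
Top view 3 x 4 -> confirms length = 3, width = 4
The block is 3 x 4 x 5.
Total unit cubes = 3 * 4 * 5 = 60
60 unit cubes


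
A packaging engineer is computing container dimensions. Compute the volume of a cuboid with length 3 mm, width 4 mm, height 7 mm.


Shape: rectangular prism
l = 3 mm, w = 4 mm, h = 7 mm
Formula: V = l * w * h
V = 3 * 4 * 7
V = 12 * 7
V = 84
84 mm^3


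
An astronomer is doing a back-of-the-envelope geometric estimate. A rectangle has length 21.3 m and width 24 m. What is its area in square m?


Shape: rectangle
Length l = 21.3 m, Width w = 24 m
Formula: A = l * w
A = 21.3 * 24
A = 511.2
511.2 m^2
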